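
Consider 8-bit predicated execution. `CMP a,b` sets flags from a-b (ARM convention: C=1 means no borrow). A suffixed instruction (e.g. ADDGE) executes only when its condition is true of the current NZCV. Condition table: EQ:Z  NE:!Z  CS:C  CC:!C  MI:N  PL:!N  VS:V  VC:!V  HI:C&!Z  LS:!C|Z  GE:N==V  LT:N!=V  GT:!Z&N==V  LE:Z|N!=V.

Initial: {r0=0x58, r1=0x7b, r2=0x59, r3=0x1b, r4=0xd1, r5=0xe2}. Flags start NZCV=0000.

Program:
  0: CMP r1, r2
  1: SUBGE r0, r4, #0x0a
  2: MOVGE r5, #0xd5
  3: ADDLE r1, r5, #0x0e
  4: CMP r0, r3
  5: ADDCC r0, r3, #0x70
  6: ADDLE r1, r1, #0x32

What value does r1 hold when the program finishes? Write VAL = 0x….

VAL = 0xad

0: ✓ CMP  NZCV=0010
1: ✓ SUBGE  r0←0xc7
2: ✓ MOVGE  r5←0xd5
3: · ADDLE
4: ✓ CMP  NZCV=1010
5: · ADDCC
6: ✓ ADDLE  r1←0xad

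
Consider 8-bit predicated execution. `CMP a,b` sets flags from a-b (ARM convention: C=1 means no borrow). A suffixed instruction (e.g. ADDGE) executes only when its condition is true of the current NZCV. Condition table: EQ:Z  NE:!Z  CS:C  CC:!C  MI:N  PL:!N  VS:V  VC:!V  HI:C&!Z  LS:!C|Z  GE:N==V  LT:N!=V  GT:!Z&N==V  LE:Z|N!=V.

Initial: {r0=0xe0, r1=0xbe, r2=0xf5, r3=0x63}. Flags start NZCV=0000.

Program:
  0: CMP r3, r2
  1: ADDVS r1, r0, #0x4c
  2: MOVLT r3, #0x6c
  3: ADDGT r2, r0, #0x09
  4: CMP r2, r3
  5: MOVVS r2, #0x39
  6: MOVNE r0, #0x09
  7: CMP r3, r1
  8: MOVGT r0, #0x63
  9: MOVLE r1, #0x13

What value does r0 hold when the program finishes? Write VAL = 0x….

VAL = 0x63

0: ✓ CMP  NZCV=0000
1: · ADDVS
2: · MOVLT
3: ✓ ADDGT  r2←0xe9
4: ✓ CMP  NZCV=1010
5: · MOVVS
6: ✓ MOVNE  r0←0x09
7: ✓ CMP  NZCV=1001
8: ✓ MOVGT  r0←0x63
9: · MOVLE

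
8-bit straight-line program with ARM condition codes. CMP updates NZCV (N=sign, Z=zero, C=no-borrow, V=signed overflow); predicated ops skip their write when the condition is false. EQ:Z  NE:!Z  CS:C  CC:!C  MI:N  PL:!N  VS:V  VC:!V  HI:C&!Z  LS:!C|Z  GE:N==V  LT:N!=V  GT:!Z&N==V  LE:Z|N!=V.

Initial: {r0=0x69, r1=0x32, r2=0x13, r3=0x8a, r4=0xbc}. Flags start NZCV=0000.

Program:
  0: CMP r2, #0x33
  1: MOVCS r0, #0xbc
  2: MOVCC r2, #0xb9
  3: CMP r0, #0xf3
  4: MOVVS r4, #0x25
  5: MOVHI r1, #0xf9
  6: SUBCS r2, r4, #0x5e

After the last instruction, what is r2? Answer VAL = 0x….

VAL = 0xb9

[0] flags=1000 → (cmp)
[1] flags=1000 CS?F → skip
[2] flags=1000 CC?T → r2=0xb9
[3] flags=0000 → (cmp)
[4] flags=0000 VS?F → skip
[5] flags=0000 HI?F → skip
[6] flags=0000 CS?F → skip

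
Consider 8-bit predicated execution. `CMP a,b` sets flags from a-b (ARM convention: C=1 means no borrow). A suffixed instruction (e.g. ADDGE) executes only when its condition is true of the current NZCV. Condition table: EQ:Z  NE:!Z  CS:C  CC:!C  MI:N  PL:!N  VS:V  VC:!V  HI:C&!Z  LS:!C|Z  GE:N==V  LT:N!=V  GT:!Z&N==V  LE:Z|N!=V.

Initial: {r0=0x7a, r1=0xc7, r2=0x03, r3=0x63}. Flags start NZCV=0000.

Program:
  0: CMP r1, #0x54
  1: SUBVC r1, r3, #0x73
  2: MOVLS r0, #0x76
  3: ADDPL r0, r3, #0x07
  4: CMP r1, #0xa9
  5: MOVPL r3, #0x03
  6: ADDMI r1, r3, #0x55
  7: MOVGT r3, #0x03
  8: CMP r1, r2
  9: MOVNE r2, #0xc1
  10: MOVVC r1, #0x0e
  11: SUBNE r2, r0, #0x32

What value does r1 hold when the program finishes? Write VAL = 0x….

[0] flags=0011 → (cmp)
[1] flags=0011 VC?F → skip
[2] flags=0011 LS?F → skip
[3] flags=0011 PL?T → r0=0x6a
[4] flags=0010 → (cmp)
[5] flags=0010 PL?T → r3=0x03
[6] flags=0010 MI?F → skip
[7] flags=0010 GT?T → r3=0x03
[8] flags=1010 → (cmp)
[9] flags=1010 NE?T → r2=0xc1
[10] flags=1010 VC?T → r1=0x0e
[11] flags=1010 NE?T → r2=0x38

VAL = 0x0e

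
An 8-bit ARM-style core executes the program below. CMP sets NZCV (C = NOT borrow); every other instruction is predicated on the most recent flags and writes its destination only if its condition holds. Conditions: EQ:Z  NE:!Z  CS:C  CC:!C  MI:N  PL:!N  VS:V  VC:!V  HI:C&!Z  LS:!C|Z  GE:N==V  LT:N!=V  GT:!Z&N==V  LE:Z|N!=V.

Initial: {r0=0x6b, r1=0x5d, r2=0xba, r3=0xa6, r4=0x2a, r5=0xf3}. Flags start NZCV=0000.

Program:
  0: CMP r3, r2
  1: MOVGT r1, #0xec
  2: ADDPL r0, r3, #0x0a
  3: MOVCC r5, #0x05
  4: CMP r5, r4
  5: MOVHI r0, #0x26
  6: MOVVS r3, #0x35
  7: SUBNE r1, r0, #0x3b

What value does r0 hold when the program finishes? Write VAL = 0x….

[0] flags=1000 → (cmp)
[1] flags=1000 GT?F → skip
[2] flags=1000 PL?F → skip
[3] flags=1000 CC?T → r5=0x05
[4] flags=1000 → (cmp)
[5] flags=1000 HI?F → skip
[6] flags=1000 VS?F → skip
[7] flags=1000 NE?T → r1=0x30

VAL = 0x6b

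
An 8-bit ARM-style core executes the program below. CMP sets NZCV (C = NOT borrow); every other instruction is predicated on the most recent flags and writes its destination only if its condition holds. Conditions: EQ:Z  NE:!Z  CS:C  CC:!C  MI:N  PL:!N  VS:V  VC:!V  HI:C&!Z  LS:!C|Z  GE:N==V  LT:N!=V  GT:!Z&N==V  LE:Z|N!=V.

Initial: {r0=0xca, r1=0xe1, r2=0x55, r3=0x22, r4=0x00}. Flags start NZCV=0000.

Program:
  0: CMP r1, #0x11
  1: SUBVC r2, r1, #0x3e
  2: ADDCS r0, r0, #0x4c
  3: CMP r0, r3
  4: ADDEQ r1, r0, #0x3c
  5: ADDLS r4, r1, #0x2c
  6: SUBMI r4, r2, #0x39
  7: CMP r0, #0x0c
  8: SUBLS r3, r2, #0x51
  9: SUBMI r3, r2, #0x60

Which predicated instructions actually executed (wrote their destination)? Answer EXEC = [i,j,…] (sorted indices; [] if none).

0: ✓ CMP  NZCV=1010
1: ✓ SUBVC  r2←0xa3
2: ✓ ADDCS  r0←0x16
3: ✓ CMP  NZCV=1000
4: · ADDEQ
5: ✓ ADDLS  r4←0x0d
6: ✓ SUBMI  r4←0x6a
7: ✓ CMP  NZCV=0010
8: · SUBLS
9: · SUBMI

EXEC = [1,2,5,6]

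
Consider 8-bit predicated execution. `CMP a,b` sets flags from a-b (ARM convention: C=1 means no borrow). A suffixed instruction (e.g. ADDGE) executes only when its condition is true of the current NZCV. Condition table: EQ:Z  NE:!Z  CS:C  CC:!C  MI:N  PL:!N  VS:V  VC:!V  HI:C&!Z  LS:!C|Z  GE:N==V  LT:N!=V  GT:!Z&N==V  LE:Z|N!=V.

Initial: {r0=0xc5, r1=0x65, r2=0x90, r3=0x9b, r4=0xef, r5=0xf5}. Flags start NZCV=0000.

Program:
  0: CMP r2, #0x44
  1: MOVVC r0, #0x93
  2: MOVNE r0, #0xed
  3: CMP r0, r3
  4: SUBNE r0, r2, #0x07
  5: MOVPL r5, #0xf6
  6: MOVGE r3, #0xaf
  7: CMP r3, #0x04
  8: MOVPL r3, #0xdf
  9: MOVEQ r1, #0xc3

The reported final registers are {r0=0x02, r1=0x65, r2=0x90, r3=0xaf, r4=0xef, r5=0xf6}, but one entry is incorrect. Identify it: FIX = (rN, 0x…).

FIX = (r0, 0x89)

0: ✓ CMP  NZCV=0011
1: · MOVVC
2: ✓ MOVNE  r0←0xed
3: ✓ CMP  NZCV=0010
4: ✓ SUBNE  r0←0x89
5: ✓ MOVPL  r5←0xf6
6: ✓ MOVGE  r3←0xaf
7: ✓ CMP  NZCV=1010
8: · MOVPL
9: · MOVEQ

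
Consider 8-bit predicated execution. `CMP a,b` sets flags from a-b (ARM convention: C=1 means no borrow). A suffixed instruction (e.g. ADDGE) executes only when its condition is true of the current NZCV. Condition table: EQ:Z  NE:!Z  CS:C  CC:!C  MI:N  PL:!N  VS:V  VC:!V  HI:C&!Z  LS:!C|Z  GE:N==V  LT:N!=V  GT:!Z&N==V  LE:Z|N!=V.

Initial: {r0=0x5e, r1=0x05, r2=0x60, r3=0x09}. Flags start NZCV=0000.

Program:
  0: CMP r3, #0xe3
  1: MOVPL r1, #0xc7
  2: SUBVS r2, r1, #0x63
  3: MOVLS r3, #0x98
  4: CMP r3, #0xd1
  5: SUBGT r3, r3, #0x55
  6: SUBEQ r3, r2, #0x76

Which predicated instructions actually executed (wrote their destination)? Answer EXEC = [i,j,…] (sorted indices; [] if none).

[0] flags=0000 → (cmp)
[1] flags=0000 PL?T → r1=0xc7
[2] flags=0000 VS?F → skip
[3] flags=0000 LS?T → r3=0x98
[4] flags=1000 → (cmp)
[5] flags=1000 GT?F → skip
[6] flags=1000 EQ?F → skip

EXEC = [1,3]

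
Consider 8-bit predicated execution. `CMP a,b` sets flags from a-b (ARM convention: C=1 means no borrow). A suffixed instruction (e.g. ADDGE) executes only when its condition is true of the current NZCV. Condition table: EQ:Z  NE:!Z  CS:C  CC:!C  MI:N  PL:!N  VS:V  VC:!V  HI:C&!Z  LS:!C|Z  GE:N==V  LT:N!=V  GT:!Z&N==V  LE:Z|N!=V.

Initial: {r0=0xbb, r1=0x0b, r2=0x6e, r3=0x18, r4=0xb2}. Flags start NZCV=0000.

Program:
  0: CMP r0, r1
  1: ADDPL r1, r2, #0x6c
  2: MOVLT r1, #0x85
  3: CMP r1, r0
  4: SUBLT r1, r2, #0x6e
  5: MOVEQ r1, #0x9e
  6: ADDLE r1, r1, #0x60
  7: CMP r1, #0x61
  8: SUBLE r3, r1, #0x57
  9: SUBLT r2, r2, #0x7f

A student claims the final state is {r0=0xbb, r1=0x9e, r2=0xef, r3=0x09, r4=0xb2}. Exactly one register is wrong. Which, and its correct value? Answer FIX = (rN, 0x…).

FIX = (r1, 0x60)

0: ✓ CMP  NZCV=1010
1: · ADDPL
2: ✓ MOVLT  r1←0x85
3: ✓ CMP  NZCV=1000
4: ✓ SUBLT  r1←0x00
5: · MOVEQ
6: ✓ ADDLE  r1←0x60
7: ✓ CMP  NZCV=1000
8: ✓ SUBLE  r3←0x09
9: ✓ SUBLT  r2←0xef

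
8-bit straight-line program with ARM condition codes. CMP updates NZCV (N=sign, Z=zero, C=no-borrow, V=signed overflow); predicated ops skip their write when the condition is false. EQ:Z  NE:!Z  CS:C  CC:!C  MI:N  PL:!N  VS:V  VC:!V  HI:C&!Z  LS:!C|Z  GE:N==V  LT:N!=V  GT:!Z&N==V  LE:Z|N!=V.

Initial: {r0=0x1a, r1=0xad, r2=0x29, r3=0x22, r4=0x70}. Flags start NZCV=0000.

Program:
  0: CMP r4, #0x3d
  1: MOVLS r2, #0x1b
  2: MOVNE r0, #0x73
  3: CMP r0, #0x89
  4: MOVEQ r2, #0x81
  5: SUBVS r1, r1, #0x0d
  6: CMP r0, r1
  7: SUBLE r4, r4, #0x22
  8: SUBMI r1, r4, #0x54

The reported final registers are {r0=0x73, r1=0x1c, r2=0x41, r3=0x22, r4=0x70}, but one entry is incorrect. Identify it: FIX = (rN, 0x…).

FIX = (r2, 0x29)

0: ✓ CMP  NZCV=0010
1: · MOVLS
2: ✓ MOVNE  r0←0x73
3: ✓ CMP  NZCV=1001
4: · MOVEQ
5: ✓ SUBVS  r1←0xa0
6: ✓ CMP  NZCV=1001
7: · SUBLE
8: ✓ SUBMI  r1←0x1c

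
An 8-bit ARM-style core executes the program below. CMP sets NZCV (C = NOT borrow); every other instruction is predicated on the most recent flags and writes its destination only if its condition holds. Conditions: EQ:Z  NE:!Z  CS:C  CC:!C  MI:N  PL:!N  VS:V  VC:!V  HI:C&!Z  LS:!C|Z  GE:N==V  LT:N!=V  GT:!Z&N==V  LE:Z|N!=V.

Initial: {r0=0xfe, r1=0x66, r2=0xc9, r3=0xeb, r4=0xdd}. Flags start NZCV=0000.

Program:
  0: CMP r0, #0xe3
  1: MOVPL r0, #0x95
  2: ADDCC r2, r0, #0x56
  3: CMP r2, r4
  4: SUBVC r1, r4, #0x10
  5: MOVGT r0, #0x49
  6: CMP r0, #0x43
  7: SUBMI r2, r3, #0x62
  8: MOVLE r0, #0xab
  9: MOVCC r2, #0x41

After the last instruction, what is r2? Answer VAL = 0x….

[0] flags=0010 → (cmp)
[1] flags=0010 PL?T → r0=0x95
[2] flags=0010 CC?F → skip
[3] flags=1000 → (cmp)
[4] flags=1000 VC?T → r1=0xcd
[5] flags=1000 GT?F → skip
[6] flags=0011 → (cmp)
[7] flags=0011 MI?F → skip
[8] flags=0011 LE?T → r0=0xab
[9] flags=0011 CC?F → skip

VAL = 0xc9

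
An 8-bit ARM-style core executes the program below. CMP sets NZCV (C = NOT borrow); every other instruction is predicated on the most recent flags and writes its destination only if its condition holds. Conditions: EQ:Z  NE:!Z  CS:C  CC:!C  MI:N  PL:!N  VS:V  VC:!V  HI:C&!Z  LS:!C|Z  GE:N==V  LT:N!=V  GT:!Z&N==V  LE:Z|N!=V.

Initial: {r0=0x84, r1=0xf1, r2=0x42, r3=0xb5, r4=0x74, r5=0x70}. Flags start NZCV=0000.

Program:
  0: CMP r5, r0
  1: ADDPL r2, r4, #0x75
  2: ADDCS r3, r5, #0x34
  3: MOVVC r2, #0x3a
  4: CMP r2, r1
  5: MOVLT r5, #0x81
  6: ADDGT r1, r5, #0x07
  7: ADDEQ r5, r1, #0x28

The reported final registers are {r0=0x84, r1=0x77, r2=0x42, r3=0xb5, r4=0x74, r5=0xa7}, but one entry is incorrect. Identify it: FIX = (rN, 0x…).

[0] flags=1001 → (cmp)
[1] flags=1001 PL?F → skip
[2] flags=1001 CS?F → skip
[3] flags=1001 VC?F → skip
[4] flags=0000 → (cmp)
[5] flags=0000 LT?F → skip
[6] flags=0000 GT?T → r1=0x77
[7] flags=0000 EQ?F → skip

FIX = (r5, 0x70)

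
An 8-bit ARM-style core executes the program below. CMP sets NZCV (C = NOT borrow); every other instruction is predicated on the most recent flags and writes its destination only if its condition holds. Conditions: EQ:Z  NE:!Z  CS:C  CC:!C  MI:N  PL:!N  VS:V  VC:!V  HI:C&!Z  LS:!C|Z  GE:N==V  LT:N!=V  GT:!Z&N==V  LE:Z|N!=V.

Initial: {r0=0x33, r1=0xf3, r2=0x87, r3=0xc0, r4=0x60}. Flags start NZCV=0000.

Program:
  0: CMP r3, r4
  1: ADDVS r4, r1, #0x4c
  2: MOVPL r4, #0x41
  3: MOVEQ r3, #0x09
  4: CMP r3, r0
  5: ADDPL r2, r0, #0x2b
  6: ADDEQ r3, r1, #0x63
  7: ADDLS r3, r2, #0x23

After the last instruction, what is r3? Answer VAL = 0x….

[0] flags=0011 → (cmp)
[1] flags=0011 VS?T → r4=0x3f
[2] flags=0011 PL?T → r4=0x41
[3] flags=0011 EQ?F → skip
[4] flags=1010 → (cmp)
[5] flags=1010 PL?F → skip
[6] flags=1010 EQ?F → skip
[7] flags=1010 LS?F → skip

VAL = 0xc0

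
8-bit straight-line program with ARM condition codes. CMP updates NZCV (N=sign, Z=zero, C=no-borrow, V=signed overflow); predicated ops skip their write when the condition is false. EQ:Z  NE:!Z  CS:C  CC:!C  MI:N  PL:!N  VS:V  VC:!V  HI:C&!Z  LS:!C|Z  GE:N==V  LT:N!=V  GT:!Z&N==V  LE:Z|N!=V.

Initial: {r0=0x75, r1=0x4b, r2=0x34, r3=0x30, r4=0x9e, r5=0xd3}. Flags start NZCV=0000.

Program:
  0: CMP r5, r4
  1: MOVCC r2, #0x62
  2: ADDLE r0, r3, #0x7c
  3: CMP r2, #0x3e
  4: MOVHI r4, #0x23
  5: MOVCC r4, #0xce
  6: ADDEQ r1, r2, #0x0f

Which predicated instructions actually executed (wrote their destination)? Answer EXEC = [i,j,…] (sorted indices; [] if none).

EXEC = [5]

[0] flags=0010 → (cmp)
[1] flags=0010 CC?F → skip
[2] flags=0010 LE?F → skip
[3] flags=1000 → (cmp)
[4] flags=1000 HI?F → skip
[5] flags=1000 CC?T → r4=0xce
[6] flags=1000 EQ?F → skip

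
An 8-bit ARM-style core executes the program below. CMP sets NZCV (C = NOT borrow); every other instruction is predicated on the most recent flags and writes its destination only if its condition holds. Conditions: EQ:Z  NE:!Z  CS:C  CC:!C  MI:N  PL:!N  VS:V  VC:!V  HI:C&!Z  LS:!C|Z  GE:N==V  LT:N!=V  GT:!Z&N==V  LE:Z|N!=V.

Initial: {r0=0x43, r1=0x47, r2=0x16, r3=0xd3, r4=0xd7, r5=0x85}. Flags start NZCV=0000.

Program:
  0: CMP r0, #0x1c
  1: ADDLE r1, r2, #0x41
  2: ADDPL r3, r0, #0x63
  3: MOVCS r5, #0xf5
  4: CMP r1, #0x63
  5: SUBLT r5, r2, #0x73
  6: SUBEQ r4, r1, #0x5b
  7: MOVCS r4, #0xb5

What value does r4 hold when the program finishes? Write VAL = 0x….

0: ✓ CMP  NZCV=0010
1: · ADDLE
2: ✓ ADDPL  r3←0xa6
3: ✓ MOVCS  r5←0xf5
4: ✓ CMP  NZCV=1000
5: ✓ SUBLT  r5←0xa3
6: · SUBEQ
7: · MOVCS

VAL = 0xd7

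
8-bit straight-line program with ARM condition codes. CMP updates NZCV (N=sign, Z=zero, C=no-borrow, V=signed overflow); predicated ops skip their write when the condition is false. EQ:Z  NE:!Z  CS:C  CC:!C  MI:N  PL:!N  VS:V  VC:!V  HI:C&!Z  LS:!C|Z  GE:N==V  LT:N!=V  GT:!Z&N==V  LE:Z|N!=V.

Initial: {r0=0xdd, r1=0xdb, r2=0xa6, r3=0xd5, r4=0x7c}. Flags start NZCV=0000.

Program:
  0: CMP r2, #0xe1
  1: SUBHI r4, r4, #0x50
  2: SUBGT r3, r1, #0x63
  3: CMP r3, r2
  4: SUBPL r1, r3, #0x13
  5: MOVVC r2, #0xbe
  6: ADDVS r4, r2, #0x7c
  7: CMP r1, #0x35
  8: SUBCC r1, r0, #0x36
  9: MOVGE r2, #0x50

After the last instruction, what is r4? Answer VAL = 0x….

VAL = 0x7c

0: ✓ CMP  NZCV=1000
1: · SUBHI
2: · SUBGT
3: ✓ CMP  NZCV=0010
4: ✓ SUBPL  r1←0xc2
5: ✓ MOVVC  r2←0xbe
6: · ADDVS
7: ✓ CMP  NZCV=1010
8: · SUBCC
9: · MOVGE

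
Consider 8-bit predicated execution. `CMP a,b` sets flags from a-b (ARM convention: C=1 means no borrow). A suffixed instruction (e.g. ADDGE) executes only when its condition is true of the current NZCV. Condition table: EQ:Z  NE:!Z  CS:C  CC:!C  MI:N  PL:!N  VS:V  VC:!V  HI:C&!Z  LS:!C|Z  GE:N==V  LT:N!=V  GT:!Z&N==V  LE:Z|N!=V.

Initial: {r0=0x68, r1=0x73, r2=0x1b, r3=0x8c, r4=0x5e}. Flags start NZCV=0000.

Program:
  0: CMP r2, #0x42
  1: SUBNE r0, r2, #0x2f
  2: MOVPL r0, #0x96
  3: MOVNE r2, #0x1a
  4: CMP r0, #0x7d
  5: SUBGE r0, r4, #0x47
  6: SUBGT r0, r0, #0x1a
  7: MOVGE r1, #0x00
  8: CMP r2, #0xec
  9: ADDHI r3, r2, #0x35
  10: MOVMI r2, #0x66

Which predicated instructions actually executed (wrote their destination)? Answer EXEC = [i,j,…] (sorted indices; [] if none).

[0] flags=1000 → (cmp)
[1] flags=1000 NE?T → r0=0xec
[2] flags=1000 PL?F → skip
[3] flags=1000 NE?T → r2=0x1a
[4] flags=0011 → (cmp)
[5] flags=0011 GE?F → skip
[6] flags=0011 GT?F → skip
[7] flags=0011 GE?F → skip
[8] flags=0000 → (cmp)
[9] flags=0000 HI?F → skip
[10] flags=0000 MI?F → skip

EXEC = [1,3]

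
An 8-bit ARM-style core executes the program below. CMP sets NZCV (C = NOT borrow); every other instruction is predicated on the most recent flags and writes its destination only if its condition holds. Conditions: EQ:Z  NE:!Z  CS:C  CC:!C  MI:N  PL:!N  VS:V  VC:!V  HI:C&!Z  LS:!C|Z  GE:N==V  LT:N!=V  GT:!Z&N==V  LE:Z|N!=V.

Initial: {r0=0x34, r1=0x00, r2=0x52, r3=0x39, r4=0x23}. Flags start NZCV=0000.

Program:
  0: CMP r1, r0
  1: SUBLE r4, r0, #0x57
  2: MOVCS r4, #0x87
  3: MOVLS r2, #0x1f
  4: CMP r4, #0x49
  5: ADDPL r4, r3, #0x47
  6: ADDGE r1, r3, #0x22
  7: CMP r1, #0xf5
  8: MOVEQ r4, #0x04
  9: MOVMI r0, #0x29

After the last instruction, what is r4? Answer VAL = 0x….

VAL = 0xdd

[0] flags=1000 → (cmp)
[1] flags=1000 LE?T → r4=0xdd
[2] flags=1000 CS?F → skip
[3] flags=1000 LS?T → r2=0x1f
[4] flags=1010 → (cmp)
[5] flags=1010 PL?F → skip
[6] flags=1010 GE?F → skip
[7] flags=0000 → (cmp)
[8] flags=0000 EQ?F → skip
[9] flags=0000 MI?F → skip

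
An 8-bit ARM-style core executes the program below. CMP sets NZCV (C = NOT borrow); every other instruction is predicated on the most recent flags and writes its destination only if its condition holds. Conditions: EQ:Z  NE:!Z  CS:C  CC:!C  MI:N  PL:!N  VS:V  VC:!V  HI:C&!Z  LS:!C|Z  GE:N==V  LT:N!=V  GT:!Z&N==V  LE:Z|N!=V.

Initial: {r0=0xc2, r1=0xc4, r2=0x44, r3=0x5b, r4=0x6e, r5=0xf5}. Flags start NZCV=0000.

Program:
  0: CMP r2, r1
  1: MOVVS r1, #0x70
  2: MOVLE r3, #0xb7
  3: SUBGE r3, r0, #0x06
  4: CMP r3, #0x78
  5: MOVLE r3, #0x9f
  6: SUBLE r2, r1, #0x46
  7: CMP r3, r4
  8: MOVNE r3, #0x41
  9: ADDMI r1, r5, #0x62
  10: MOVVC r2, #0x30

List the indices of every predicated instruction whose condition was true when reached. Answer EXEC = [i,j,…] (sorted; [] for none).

0: ✓ CMP  NZCV=1001
1: ✓ MOVVS  r1←0x70
2: · MOVLE
3: ✓ SUBGE  r3←0xbc
4: ✓ CMP  NZCV=0011
5: ✓ MOVLE  r3←0x9f
6: ✓ SUBLE  r2←0x2a
7: ✓ CMP  NZCV=0011
8: ✓ MOVNE  r3←0x41
9: · ADDMI
10: · MOVVC

EXEC = [1,3,5,6,8]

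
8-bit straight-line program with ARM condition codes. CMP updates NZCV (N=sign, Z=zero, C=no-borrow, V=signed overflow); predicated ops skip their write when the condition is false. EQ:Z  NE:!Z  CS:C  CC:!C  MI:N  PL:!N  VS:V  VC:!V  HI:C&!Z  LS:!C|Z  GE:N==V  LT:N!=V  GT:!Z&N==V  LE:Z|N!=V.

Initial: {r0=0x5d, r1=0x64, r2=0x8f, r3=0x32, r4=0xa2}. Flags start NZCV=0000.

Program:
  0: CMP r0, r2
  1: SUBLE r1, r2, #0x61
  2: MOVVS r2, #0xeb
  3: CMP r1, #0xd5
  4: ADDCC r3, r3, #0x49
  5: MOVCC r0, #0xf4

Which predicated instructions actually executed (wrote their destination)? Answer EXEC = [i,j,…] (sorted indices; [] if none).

EXEC = [2,4,5]

0: ✓ CMP  NZCV=1001
1: · SUBLE
2: ✓ MOVVS  r2←0xeb
3: ✓ CMP  NZCV=1001
4: ✓ ADDCC  r3←0x7b
5: ✓ MOVCC  r0←0xf4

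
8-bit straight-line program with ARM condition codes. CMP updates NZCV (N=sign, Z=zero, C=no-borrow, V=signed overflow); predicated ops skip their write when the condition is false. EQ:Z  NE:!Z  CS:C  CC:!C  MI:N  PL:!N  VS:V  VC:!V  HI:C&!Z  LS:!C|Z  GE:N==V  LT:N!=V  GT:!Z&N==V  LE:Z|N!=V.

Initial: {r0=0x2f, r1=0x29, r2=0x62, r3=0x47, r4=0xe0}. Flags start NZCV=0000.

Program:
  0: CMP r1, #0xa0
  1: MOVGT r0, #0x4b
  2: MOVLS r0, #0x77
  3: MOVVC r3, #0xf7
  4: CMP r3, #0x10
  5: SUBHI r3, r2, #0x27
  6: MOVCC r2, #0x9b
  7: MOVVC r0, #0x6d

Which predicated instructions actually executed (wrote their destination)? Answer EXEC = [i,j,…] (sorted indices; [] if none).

EXEC = [1,2,5,7]

0: ✓ CMP  NZCV=1001
1: ✓ MOVGT  r0←0x4b
2: ✓ MOVLS  r0←0x77
3: · MOVVC
4: ✓ CMP  NZCV=0010
5: ✓ SUBHI  r3←0x3b
6: · MOVCC
7: ✓ MOVVC  r0←0x6d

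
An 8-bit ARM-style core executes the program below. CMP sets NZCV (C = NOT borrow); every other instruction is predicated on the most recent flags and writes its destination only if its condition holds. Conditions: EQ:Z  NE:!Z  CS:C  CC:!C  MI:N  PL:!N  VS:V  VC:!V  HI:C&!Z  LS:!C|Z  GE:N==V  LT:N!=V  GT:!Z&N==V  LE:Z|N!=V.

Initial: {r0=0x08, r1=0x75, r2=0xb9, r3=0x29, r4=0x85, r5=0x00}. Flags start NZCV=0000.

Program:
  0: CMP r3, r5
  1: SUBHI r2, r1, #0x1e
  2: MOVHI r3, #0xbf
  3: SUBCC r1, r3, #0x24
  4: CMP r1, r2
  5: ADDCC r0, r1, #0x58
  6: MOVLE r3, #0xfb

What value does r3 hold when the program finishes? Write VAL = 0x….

VAL = 0xbf

[0] flags=0010 → (cmp)
[1] flags=0010 HI?T → r2=0x57
[2] flags=0010 HI?T → r3=0xbf
[3] flags=0010 CC?F → skip
[4] flags=0010 → (cmp)
[5] flags=0010 CC?F → skip
[6] flags=0010 LE?F → skip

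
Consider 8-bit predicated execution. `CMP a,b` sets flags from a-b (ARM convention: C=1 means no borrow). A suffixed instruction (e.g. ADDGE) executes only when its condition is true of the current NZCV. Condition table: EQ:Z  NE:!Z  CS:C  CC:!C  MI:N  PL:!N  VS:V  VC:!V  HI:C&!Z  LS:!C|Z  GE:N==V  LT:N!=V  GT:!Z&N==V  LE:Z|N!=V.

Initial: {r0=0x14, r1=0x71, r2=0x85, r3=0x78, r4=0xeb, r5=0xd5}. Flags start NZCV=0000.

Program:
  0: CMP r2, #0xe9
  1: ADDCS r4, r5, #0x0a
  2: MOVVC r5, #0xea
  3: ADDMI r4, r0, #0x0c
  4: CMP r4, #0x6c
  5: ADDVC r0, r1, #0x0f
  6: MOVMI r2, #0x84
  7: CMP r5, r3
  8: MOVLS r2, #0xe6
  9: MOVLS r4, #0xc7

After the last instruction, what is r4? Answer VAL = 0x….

VAL = 0x20

[0] flags=1000 → (cmp)
[1] flags=1000 CS?F → skip
[2] flags=1000 VC?T → r5=0xea
[3] flags=1000 MI?T → r4=0x20
[4] flags=1000 → (cmp)
[5] flags=1000 VC?T → r0=0x80
[6] flags=1000 MI?T → r2=0x84
[7] flags=0011 → (cmp)
[8] flags=0011 LS?F → skip
[9] flags=0011 LS?F → skip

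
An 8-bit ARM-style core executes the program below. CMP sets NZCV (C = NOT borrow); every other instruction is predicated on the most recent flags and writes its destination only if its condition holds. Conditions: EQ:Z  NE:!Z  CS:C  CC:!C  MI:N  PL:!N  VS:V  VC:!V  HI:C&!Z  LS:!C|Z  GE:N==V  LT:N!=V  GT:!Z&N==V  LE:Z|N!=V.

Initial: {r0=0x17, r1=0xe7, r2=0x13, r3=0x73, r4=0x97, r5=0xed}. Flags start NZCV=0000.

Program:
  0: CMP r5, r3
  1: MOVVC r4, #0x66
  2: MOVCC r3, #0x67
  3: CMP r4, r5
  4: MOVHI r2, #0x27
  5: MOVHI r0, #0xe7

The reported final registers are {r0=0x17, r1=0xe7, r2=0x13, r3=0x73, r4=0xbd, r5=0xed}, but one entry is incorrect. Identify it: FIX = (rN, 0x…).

0: ✓ CMP  NZCV=0011
1: · MOVVC
2: · MOVCC
3: ✓ CMP  NZCV=1000
4: · MOVHI
5: · MOVHI

FIX = (r4, 0x97)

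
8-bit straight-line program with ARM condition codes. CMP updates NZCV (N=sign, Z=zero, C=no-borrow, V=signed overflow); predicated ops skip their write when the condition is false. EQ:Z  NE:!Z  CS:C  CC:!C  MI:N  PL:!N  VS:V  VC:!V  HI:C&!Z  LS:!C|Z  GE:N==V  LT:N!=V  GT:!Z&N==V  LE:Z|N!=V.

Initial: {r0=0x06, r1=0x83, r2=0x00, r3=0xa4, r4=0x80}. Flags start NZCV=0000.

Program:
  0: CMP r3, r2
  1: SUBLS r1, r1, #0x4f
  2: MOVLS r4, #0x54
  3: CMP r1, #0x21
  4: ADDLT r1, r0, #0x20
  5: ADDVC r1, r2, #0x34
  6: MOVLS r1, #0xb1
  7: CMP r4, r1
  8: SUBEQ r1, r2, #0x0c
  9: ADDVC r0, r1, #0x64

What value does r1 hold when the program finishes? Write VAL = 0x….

0: ✓ CMP  NZCV=1010
1: · SUBLS
2: · MOVLS
3: ✓ CMP  NZCV=0011
4: ✓ ADDLT  r1←0x26
5: · ADDVC
6: · MOVLS
7: ✓ CMP  NZCV=0011
8: · SUBEQ
9: · ADDVC

VAL = 0x26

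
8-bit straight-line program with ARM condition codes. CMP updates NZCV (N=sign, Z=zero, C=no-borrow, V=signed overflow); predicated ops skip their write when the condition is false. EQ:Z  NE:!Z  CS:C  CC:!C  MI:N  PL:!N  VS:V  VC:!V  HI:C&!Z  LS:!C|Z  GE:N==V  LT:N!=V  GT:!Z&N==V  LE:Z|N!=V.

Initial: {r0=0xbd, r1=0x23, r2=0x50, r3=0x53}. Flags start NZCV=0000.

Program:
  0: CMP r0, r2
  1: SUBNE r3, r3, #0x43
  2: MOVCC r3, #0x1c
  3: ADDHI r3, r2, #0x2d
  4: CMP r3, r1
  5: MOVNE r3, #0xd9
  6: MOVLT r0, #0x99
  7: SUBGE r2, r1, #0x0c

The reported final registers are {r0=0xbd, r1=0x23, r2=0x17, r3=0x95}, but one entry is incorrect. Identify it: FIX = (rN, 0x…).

[0] flags=0011 → (cmp)
[1] flags=0011 NE?T → r3=0x10
[2] flags=0011 CC?F → skip
[3] flags=0011 HI?T → r3=0x7d
[4] flags=0010 → (cmp)
[5] flags=0010 NE?T → r3=0xd9
[6] flags=0010 LT?F → skip
[7] flags=0010 GE?T → r2=0x17

FIX = (r3, 0xd9)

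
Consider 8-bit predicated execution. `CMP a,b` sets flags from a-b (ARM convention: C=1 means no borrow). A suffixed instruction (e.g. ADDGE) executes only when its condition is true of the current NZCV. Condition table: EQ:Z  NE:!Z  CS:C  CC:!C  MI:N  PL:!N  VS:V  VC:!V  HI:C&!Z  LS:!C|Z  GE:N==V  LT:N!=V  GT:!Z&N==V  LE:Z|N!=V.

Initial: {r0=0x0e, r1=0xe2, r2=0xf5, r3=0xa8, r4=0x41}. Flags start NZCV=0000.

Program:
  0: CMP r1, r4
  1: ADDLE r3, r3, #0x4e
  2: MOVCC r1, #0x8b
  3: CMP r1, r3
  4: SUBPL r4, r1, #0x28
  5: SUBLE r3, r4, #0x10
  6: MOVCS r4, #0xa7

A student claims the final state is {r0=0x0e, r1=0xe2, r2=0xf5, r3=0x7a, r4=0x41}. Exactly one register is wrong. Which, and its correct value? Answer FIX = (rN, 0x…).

[0] flags=1010 → (cmp)
[1] flags=1010 LE?T → r3=0xf6
[2] flags=1010 CC?F → skip
[3] flags=1000 → (cmp)
[4] flags=1000 PL?F → skip
[5] flags=1000 LE?T → r3=0x31
[6] flags=1000 CS?F → skip

FIX = (r3, 0x31)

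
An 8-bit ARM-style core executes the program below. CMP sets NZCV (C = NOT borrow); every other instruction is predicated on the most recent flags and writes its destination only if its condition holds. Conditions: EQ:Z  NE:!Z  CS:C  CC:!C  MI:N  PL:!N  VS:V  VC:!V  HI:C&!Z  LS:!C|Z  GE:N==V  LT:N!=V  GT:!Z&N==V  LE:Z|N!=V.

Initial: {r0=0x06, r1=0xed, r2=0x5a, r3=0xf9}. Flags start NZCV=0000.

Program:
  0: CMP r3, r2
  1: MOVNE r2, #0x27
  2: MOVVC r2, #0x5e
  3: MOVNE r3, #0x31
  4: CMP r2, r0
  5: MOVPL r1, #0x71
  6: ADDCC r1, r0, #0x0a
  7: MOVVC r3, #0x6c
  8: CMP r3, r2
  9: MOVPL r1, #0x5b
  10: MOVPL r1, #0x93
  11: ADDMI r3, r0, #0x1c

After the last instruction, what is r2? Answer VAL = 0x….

0: ✓ CMP  NZCV=1010
1: ✓ MOVNE  r2←0x27
2: ✓ MOVVC  r2←0x5e
3: ✓ MOVNE  r3←0x31
4: ✓ CMP  NZCV=0010
5: ✓ MOVPL  r1←0x71
6: · ADDCC
7: ✓ MOVVC  r3←0x6c
8: ✓ CMP  NZCV=0010
9: ✓ MOVPL  r1←0x5b
10: ✓ MOVPL  r1←0x93
11: · ADDMI

VAL = 0x5e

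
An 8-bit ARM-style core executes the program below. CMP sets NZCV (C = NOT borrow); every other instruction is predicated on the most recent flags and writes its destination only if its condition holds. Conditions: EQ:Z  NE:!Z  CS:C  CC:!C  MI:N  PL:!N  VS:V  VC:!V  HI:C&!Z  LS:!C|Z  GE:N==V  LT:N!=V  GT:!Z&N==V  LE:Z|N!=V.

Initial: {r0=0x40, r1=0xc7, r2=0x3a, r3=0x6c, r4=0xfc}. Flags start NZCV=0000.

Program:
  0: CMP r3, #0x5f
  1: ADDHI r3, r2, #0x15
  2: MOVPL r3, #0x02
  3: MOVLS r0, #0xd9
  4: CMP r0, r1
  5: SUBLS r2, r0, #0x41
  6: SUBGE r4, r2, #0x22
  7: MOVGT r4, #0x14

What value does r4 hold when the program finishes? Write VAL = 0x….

[0] flags=0010 → (cmp)
[1] flags=0010 HI?T → r3=0x4f
[2] flags=0010 PL?T → r3=0x02
[3] flags=0010 LS?F → skip
[4] flags=0000 → (cmp)
[5] flags=0000 LS?T → r2=0xff
[6] flags=0000 GE?T → r4=0xdd
[7] flags=0000 GT?T → r4=0x14

VAL = 0x14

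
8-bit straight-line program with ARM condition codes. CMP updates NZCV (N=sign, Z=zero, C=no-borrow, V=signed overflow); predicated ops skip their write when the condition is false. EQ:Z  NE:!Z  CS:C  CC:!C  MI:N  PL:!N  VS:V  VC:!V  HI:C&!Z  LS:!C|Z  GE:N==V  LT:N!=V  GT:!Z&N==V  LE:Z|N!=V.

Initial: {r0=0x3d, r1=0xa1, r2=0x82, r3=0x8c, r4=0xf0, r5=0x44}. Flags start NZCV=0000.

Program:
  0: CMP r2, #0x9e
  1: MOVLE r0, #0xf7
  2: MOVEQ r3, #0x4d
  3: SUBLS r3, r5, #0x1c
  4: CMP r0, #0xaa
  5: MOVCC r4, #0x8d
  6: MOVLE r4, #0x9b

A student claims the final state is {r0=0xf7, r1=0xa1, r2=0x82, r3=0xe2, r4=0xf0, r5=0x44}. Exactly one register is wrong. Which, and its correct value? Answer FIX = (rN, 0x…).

FIX = (r3, 0x28)

[0] flags=1000 → (cmp)
[1] flags=1000 LE?T → r0=0xf7
[2] flags=1000 EQ?F → skip
[3] flags=1000 LS?T → r3=0x28
[4] flags=0010 → (cmp)
[5] flags=0010 CC?F → skip
[6] flags=0010 LE?F → skip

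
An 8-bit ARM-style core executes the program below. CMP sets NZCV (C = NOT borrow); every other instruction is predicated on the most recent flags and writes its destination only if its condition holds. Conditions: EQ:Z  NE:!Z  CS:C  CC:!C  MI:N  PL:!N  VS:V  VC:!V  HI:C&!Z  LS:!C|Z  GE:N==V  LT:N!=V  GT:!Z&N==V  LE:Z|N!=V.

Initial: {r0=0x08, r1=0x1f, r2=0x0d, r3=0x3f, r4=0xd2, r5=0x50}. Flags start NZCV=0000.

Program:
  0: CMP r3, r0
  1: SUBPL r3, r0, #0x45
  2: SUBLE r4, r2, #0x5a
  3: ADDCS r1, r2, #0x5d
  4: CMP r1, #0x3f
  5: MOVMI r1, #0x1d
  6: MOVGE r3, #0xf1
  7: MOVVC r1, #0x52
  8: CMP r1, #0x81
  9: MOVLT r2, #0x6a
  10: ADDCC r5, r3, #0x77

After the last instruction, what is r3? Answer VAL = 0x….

0: ✓ CMP  NZCV=0010
1: ✓ SUBPL  r3←0xc3
2: · SUBLE
3: ✓ ADDCS  r1←0x6a
4: ✓ CMP  NZCV=0010
5: · MOVMI
6: ✓ MOVGE  r3←0xf1
7: ✓ MOVVC  r1←0x52
8: ✓ CMP  NZCV=1001
9: · MOVLT
10: ✓ ADDCC  r5←0x68

VAL = 0xf1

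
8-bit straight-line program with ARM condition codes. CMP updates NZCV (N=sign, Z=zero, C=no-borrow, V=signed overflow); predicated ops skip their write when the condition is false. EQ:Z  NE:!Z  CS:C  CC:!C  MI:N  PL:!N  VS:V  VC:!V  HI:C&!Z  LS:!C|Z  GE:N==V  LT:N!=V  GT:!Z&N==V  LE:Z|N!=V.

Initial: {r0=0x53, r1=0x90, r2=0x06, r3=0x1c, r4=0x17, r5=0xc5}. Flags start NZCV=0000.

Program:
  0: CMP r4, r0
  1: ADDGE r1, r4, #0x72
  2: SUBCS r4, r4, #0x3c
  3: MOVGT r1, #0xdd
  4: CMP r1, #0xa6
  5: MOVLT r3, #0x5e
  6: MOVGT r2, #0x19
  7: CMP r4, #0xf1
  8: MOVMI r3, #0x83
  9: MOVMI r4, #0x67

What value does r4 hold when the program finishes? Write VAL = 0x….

[0] flags=1000 → (cmp)
[1] flags=1000 GE?F → skip
[2] flags=1000 CS?F → skip
[3] flags=1000 GT?F → skip
[4] flags=1000 → (cmp)
[5] flags=1000 LT?T → r3=0x5e
[6] flags=1000 GT?F → skip
[7] flags=0000 → (cmp)
[8] flags=0000 MI?F → skip
[9] flags=0000 MI?F → skip

VAL = 0x17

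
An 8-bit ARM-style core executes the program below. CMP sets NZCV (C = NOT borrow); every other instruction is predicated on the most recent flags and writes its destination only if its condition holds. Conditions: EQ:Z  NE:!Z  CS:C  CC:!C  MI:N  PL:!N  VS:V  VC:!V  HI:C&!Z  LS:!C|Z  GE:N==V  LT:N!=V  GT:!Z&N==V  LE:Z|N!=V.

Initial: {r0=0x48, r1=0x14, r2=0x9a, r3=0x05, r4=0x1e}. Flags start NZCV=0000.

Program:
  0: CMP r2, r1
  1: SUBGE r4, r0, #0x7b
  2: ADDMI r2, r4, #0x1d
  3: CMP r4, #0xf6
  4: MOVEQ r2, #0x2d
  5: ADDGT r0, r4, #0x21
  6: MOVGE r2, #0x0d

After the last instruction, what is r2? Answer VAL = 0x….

0: ✓ CMP  NZCV=1010
1: · SUBGE
2: ✓ ADDMI  r2←0x3b
3: ✓ CMP  NZCV=0000
4: · MOVEQ
5: ✓ ADDGT  r0←0x3f
6: ✓ MOVGE  r2←0x0d

VAL = 0x0d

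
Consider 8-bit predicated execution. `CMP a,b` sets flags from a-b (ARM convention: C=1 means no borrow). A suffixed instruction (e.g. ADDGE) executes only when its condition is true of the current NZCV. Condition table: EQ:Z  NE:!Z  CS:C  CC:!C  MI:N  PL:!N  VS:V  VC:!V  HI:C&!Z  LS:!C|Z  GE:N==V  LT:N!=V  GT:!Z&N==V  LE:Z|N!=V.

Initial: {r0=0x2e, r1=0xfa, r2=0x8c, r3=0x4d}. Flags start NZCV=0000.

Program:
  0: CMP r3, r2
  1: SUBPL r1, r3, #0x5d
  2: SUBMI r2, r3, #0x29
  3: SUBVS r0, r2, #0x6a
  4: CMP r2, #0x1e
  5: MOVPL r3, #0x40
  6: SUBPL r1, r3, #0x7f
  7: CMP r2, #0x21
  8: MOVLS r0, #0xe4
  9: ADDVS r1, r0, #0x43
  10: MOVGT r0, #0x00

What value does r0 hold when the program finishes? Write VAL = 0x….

0: ✓ CMP  NZCV=1001
1: · SUBPL
2: ✓ SUBMI  r2←0x24
3: ✓ SUBVS  r0←0xba
4: ✓ CMP  NZCV=0010
5: ✓ MOVPL  r3←0x40
6: ✓ SUBPL  r1←0xc1
7: ✓ CMP  NZCV=0010
8: · MOVLS
9: · ADDVS
10: ✓ MOVGT  r0←0x00

VAL = 0x00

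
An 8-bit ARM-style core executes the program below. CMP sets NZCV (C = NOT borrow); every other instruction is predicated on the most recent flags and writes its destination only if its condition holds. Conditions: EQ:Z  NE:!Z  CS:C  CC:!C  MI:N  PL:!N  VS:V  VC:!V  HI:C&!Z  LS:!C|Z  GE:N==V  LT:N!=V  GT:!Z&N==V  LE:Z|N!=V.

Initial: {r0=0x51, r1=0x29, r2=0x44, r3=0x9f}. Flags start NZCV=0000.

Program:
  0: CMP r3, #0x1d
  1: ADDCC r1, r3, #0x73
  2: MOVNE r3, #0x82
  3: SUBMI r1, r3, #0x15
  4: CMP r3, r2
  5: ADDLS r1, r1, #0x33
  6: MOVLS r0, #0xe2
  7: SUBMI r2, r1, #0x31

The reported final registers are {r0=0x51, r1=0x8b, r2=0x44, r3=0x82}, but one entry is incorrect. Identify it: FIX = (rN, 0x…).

0: ✓ CMP  NZCV=1010
1: · ADDCC
2: ✓ MOVNE  r3←0x82
3: ✓ SUBMI  r1←0x6d
4: ✓ CMP  NZCV=0011
5: · ADDLS
6: · MOVLS
7: · SUBMI

FIX = (r1, 0x6d)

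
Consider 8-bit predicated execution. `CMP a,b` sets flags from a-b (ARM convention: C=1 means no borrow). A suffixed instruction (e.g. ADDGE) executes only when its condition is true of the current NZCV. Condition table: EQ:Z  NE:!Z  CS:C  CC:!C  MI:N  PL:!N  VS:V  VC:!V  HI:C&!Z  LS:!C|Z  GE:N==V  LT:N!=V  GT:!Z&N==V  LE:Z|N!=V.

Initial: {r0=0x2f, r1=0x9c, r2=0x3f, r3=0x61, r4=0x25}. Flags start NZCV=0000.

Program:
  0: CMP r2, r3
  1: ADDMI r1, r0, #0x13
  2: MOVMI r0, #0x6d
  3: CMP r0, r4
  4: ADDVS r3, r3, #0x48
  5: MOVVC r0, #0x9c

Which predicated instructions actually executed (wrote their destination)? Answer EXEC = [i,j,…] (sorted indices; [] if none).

[0] flags=1000 → (cmp)
[1] flags=1000 MI?T → r1=0x42
[2] flags=1000 MI?T → r0=0x6d
[3] flags=0010 → (cmp)
[4] flags=0010 VS?F → skip
[5] flags=0010 VC?T → r0=0x9c

EXEC = [1,2,5]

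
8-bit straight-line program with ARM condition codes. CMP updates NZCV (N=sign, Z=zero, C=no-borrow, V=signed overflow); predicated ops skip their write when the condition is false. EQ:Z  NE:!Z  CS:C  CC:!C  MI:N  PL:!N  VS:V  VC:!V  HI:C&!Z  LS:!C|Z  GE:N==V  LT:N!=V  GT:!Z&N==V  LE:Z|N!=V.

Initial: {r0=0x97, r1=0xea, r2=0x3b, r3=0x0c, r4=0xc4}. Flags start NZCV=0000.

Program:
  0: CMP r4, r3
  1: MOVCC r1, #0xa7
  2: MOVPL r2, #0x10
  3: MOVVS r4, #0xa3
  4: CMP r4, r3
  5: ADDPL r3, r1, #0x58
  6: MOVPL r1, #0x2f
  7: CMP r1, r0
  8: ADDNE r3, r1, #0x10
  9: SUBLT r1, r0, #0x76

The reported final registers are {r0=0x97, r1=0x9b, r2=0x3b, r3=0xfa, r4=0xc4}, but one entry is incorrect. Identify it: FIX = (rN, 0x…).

[0] flags=1010 → (cmp)
[1] flags=1010 CC?F → skip
[2] flags=1010 PL?F → skip
[3] flags=1010 VS?F → skip
[4] flags=1010 → (cmp)
[5] flags=1010 PL?F → skip
[6] flags=1010 PL?F → skip
[7] flags=0010 → (cmp)
[8] flags=0010 NE?T → r3=0xfa
[9] flags=0010 LT?F → skip

FIX = (r1, 0xea)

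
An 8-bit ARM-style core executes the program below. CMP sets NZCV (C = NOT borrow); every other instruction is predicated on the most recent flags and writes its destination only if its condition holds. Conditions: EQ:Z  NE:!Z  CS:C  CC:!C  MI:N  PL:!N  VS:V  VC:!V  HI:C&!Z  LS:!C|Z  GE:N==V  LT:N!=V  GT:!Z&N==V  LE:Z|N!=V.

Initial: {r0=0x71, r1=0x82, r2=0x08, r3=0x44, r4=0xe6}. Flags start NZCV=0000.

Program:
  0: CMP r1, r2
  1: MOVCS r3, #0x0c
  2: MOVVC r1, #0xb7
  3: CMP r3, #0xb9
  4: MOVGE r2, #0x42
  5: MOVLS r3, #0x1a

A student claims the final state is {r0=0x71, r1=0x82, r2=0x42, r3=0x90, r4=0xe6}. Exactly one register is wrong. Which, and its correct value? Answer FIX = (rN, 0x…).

FIX = (r3, 0x1a)

[0] flags=0011 → (cmp)
[1] flags=0011 CS?T → r3=0x0c
[2] flags=0011 VC?F → skip
[3] flags=0000 → (cmp)
[4] flags=0000 GE?T → r2=0x42
[5] flags=0000 LS?T → r3=0x1a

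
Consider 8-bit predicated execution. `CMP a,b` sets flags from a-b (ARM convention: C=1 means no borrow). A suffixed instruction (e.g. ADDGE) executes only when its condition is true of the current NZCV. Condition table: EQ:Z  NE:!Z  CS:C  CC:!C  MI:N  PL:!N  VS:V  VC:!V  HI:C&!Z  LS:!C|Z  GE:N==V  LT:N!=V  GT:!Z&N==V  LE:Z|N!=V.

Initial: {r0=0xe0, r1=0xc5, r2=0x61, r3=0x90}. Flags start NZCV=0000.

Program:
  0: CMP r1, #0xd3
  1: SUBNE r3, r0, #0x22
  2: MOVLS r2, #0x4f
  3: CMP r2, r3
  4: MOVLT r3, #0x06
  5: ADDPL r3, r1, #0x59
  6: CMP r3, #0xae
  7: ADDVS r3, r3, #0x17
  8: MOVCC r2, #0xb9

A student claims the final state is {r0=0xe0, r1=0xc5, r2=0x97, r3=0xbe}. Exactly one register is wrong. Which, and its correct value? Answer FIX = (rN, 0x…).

[0] flags=1000 → (cmp)
[1] flags=1000 NE?T → r3=0xbe
[2] flags=1000 LS?T → r2=0x4f
[3] flags=1001 → (cmp)
[4] flags=1001 LT?F → skip
[5] flags=1001 PL?F → skip
[6] flags=0010 → (cmp)
[7] flags=0010 VS?F → skip
[8] flags=0010 CC?F → skip

FIX = (r2, 0x4f)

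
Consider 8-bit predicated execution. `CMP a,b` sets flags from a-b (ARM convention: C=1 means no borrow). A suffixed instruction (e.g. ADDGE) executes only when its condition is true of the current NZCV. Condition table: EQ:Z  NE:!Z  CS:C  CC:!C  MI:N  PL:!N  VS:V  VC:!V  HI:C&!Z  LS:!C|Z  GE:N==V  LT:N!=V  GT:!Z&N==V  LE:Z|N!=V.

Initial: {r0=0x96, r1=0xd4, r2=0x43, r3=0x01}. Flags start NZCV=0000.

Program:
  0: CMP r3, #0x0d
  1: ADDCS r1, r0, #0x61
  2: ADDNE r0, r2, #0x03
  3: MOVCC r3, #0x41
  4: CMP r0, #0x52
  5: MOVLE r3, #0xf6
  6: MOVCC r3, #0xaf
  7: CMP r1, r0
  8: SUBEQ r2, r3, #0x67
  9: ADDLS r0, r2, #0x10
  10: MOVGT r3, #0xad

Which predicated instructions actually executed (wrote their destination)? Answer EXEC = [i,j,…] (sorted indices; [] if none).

0: ✓ CMP  NZCV=1000
1: · ADDCS
2: ✓ ADDNE  r0←0x46
3: ✓ MOVCC  r3←0x41
4: ✓ CMP  NZCV=1000
5: ✓ MOVLE  r3←0xf6
6: ✓ MOVCC  r3←0xaf
7: ✓ CMP  NZCV=1010
8: · SUBEQ
9: · ADDLS
10: · MOVGT

EXEC = [2,3,5,6]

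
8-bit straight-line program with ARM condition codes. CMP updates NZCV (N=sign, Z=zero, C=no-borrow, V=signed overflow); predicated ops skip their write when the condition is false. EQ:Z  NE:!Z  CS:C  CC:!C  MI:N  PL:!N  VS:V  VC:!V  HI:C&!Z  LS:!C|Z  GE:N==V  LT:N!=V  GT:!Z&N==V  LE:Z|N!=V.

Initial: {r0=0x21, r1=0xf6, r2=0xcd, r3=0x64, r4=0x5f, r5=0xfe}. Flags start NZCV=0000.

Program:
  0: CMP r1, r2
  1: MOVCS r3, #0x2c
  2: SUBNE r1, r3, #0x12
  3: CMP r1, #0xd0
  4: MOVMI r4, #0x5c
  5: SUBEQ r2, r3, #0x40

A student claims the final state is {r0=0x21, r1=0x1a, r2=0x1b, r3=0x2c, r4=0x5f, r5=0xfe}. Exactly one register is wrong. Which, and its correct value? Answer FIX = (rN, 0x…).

FIX = (r2, 0xcd)

[0] flags=0010 → (cmp)
[1] flags=0010 CS?T → r3=0x2c
[2] flags=0010 NE?T → r1=0x1a
[3] flags=0000 → (cmp)
[4] flags=0000 MI?F → skip
[5] flags=0000 EQ?F → skip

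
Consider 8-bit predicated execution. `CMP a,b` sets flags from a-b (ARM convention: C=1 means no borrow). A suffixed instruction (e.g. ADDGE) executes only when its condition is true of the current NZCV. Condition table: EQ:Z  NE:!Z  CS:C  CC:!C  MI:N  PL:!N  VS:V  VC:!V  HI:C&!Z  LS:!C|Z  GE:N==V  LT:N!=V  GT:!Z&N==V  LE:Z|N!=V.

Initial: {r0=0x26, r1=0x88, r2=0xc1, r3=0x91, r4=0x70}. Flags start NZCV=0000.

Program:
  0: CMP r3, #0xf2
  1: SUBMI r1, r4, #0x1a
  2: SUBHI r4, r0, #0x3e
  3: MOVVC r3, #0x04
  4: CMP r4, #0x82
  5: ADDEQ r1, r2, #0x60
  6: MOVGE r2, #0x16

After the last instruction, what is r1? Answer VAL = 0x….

VAL = 0x56

0: ✓ CMP  NZCV=1000
1: ✓ SUBMI  r1←0x56
2: · SUBHI
3: ✓ MOVVC  r3←0x04
4: ✓ CMP  NZCV=1001
5: · ADDEQ
6: ✓ MOVGE  r2←0x16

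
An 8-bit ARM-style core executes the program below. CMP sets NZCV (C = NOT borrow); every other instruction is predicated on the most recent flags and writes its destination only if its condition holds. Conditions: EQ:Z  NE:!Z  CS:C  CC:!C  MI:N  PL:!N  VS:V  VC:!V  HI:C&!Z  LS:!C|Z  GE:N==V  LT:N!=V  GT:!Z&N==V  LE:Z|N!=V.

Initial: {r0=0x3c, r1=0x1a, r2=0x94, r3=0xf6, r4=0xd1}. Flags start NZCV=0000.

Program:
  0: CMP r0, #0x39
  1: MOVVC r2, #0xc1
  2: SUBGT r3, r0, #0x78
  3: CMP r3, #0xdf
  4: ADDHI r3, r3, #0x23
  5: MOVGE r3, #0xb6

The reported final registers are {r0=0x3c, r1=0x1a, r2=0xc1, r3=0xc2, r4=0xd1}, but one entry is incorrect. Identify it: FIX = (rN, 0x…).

FIX = (r3, 0xc4)

[0] flags=0010 → (cmp)
[1] flags=0010 VC?T → r2=0xc1
[2] flags=0010 GT?T → r3=0xc4
[3] flags=1000 → (cmp)
[4] flags=1000 HI?F → skip
[5] flags=1000 GE?F → skip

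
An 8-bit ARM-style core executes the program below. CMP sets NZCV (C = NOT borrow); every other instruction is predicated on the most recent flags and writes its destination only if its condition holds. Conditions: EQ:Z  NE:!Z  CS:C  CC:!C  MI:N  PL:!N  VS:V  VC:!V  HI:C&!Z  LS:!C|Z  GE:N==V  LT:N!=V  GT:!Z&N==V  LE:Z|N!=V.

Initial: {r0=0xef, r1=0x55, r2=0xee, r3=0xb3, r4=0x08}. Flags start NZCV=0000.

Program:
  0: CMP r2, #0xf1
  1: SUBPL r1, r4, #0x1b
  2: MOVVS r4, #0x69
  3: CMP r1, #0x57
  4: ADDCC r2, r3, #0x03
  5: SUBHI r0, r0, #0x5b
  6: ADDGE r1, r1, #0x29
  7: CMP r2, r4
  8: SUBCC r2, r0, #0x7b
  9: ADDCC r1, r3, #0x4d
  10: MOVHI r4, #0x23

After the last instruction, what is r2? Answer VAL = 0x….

VAL = 0xb6

[0] flags=1000 → (cmp)
[1] flags=1000 PL?F → skip
[2] flags=1000 VS?F → skip
[3] flags=1000 → (cmp)
[4] flags=1000 CC?T → r2=0xb6
[5] flags=1000 HI?F → skip
[6] flags=1000 GE?F → skip
[7] flags=1010 → (cmp)
[8] flags=1010 CC?F → skip
[9] flags=1010 CC?F → skip
[10] flags=1010 HI?T → r4=0x23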